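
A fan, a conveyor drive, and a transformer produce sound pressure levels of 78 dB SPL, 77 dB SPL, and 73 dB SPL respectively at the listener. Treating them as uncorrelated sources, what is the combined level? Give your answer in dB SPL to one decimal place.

81.2 dB SPL

For uncorrelated sources the intensities add, so convert each level to linear form, sum, and take 10·log₁₀ of the total.
Σ 10^(L/10) = 10^(78/10) + 10^(77/10) + 10^(73/10) = 1.332e+08.
L_total = 10·log₁₀(1.332e+08) = 81.24 dB SPL.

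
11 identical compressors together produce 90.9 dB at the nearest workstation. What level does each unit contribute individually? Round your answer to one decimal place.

80.5 dB

For N identical incoherent sources L_total = L₁ + 10·log₁₀ N, so L₁ = 90.9 − 10·log₁₀(11) = 90.9 − 10.414.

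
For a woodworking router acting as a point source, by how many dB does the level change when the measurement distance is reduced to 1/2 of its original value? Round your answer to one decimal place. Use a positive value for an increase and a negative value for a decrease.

+6.0 dB

A point source loses 6 dB per doubling of distance; generally ΔL = −20·log₁₀(r₂/r₁).
ΔL = −20·log₁₀(0.5) = +6.02 dB.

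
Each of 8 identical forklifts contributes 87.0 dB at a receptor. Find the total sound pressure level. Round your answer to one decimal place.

L_total = L₁ + 10·log₁₀ N for N identical incoherent sources.
L_total = 87.0 + 10·log₁₀(8) = 87.0 + 9.031 = 96.03 dB.

96.0 dB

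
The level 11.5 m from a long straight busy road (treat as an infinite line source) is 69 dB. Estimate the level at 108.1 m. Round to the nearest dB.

59 dB

Line-source attenuation: ΔL = 10·log₁₀(r₂/r₁) = 10·log₁₀(108.1/11.5) = 9.731 dB.
L₂ = 69 − 10·log₁₀(108.1/11.5) = 69 − 9.731 = 59.27 dB.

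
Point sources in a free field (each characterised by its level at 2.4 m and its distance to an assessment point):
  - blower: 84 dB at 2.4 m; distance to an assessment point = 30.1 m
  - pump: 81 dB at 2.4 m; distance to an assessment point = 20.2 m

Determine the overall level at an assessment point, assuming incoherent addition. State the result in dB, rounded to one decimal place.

Propagate each source to the receiver with L = L_ref − 20·log₁₀(r/r_ref), then add intensities.
blower: 84 − 20·log₁₀(30.1/2.4) = 84 − 21.97 = 62.03 dB.
pump: 81 − 20·log₁₀(20.2/2.4) = 81 − 18.50 = 62.50 dB.
Σ 10^(L/10) = 3.374e+06 → L_total = 10·log₁₀(3.374e+06) = 65.28 dB.

65.3 dB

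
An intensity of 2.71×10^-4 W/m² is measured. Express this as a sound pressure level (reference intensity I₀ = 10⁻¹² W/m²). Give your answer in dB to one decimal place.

84.3 dB

Dividing by I₀ shifts the exponent by 12: I/I₀ = 2.71×10^8.
L = 10·(0.4330 + 8) = 84.33 dB.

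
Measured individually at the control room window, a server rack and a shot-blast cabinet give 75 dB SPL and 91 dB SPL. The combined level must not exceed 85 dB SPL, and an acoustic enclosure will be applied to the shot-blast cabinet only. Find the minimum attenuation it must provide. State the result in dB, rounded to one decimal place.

The untreated sources together contribute 10^(75/10) = 3.162e+07, i.e. 75.00 dB SPL.
The limit corresponds to 10^(85/10) = 3.162e+08; subtracting the fixed part leaves 2.846e+08 for the shot-blast cabinet, i.e. 84.54 dB SPL.
Required insertion loss = 91 − 84.54 = 6.46 dB.

6.5 dB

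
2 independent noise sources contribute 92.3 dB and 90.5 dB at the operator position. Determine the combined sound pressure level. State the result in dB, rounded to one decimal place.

For uncorrelated sources the intensities add, so convert each level to linear form, sum, and take 10·log₁₀ of the total.
Σ 10^(L/10) = 10^(92.3/10) + 10^(90.5/10) = 2.820e+09.
L_total = 10·log₁₀(2.820e+09) = 94.50 dB.

94.5 dB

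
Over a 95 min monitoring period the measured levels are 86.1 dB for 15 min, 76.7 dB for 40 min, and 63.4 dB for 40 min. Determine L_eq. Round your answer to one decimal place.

79.3 dB

Weight each interval's intensity by its duration and average over T = 95 min:
Σ tᵢ·10^(Lᵢ/10) = 15·10^(86.1/10) + 40·10^(76.7/10) + 40·10^(63.4/10) = 8.069e+09.
L_eq = 10·log₁₀(8.069e+09/95) = 79.29 dB.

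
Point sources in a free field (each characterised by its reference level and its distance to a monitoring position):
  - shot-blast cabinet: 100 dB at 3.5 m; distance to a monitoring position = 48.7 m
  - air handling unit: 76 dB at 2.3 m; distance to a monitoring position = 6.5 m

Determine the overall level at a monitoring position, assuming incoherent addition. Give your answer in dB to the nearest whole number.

First find each source's level at the receiver (point-source: −20·log₁₀(r/r_ref)), then combine on an intensity basis.
shot-blast cabinet: 100 − 20·log₁₀(48.7/3.5) = 100 − 22.87 = 77.13 dB.
air handling unit: 76 − 20·log₁₀(6.5/2.3) = 76 − 9.02 = 66.98 dB.
Σ 10^(L/10) = 5.664e+07 → L_total = 10·log₁₀(5.664e+07) = 77.53 dB.

78 dB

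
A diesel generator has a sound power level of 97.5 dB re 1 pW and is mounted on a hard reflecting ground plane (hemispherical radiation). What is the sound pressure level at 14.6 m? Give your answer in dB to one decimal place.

66.2 dB

The power spreads over a hemisphere of area 2π·r², so L_p = L_w − 10·log₁₀(2π·r²).
2π·r² = 1339 m², 10·log₁₀ of that is 31.269 dB.
L_p = 97.5 − 31.269 = 66.23 dB.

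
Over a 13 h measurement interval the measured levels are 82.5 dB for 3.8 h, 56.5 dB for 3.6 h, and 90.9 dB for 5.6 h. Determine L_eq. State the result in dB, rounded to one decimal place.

87.6 dB

L_eq = 10·log₁₀[(1/T)·Σ tᵢ·10^(Lᵢ/10)] with T = 13 h.
Σ tᵢ·10^(Lᵢ/10) = 3.8·10^(82.5/10) + 3.6·10^(56.5/10) + 5.6·10^(90.9/10) = 7.567e+09.
L_eq = 10·log₁₀(7.567e+09/13) = 87.65 dB.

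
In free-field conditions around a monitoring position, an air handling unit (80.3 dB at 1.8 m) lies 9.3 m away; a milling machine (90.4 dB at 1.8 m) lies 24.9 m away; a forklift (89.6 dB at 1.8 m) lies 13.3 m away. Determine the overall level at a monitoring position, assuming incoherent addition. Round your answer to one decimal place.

First find each source's level at the receiver (point-source: −20·log₁₀(r/r_ref)), then combine on an intensity basis.
air handling unit: 80.3 − 20·log₁₀(9.3/1.8) = 80.3 − 14.26 = 66.04 dB.
milling machine: 90.4 − 20·log₁₀(24.9/1.8) = 90.4 − 22.82 = 67.58 dB.
forklift: 89.6 − 20·log₁₀(13.3/1.8) = 89.6 − 17.37 = 72.23 dB.
Σ 10^(L/10) = 2.645e+07 → L_total = 10·log₁₀(2.645e+07) = 74.22 dB.

74.2 dB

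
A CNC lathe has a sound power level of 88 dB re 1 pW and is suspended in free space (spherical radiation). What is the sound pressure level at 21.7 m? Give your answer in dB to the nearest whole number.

50 dB

Free-field spherical radiation: L_p = L_w − 10·log₁₀(4π·r²), r = 21.7 m.
4π·r² = 5917 m², 10·log₁₀ of that is 37.721 dB.
L_p = 88 − 37.721 = 50.28 dB.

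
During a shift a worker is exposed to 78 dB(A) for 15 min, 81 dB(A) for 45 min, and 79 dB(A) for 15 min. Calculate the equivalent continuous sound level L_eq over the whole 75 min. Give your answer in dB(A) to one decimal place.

80.2 dB(A)

L_eq = 10·log₁₀[(1/T)·Σ tᵢ·10^(Lᵢ/10)] with T = 75 min.
Σ tᵢ·10^(Lᵢ/10) = 15·10^(78/10) + 45·10^(81/10) + 15·10^(79/10) = 7.803e+09.
L_eq = 10·log₁₀(7.803e+09/75) = 80.17 dB(A).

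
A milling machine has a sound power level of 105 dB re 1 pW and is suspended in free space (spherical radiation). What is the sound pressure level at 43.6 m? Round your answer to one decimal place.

61.2 dB

Free-field spherical radiation: L_p = L_w − 10·log₁₀(4π·r²), r = 43.6 m.
4π·r² = 2.389e+04 m², 10·log₁₀ of that is 43.782 dB.
L_p = 105 − 43.782 = 61.22 dB.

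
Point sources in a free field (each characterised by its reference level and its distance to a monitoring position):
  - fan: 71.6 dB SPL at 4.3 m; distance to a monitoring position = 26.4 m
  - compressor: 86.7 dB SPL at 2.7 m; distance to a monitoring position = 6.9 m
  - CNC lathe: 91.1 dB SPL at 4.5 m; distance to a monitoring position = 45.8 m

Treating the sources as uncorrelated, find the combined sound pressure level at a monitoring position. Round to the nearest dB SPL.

79 dB SPL

First find each source's level at the receiver (point-source: −20·log₁₀(r/r_ref)), then combine on an intensity basis.
fan: 71.6 − 20·log₁₀(26.4/4.3) = 71.6 − 15.76 = 55.84 dB SPL.
compressor: 86.7 − 20·log₁₀(6.9/2.7) = 86.7 − 8.15 = 78.55 dB SPL.
CNC lathe: 91.1 − 20·log₁₀(45.8/4.5) = 91.1 − 20.15 = 70.95 dB SPL.
Σ 10^(L/10) = 8.444e+07 → L_total = 10·log₁₀(8.444e+07) = 79.27 dB SPL.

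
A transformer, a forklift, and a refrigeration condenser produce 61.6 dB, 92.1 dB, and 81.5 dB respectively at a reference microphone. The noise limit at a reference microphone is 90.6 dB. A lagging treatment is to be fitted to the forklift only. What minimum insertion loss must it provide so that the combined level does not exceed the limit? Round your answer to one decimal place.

Fixed contribution from the other sources: Σ 10^(L/10) = 10^(61.6/10) + 10^(81.5/10) = 1.427e+08 (81.54 dB).
To meet 90.6 dB overall, the treated forklift may contribute at most 10^(90.6/10) − 1.427e+08 = 1.005e+09, i.e. 90.02 dB.
So the forklift must be reduced from 92.1 to 90.02 dB: IL = 2.08 dB.

2.1 dB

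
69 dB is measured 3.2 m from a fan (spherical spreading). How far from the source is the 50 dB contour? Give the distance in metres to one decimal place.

28.5 m

Point-source spreading drops the level by 20·log₁₀(r₂/r₁); inverting, r₂/r₁ = 10^(ΔL/20).
r₂ = 3.2·10^((69−50)/20) = 3.2·10^(19.0/20) = 28.52 m.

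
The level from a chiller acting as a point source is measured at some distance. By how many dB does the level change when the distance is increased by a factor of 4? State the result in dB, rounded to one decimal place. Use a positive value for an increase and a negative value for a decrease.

Point-source spreading: ΔL = −20·log₁₀(r₂/r₁).
ΔL = −20·log₁₀(4) = -12.04 dB.

-12.0 dB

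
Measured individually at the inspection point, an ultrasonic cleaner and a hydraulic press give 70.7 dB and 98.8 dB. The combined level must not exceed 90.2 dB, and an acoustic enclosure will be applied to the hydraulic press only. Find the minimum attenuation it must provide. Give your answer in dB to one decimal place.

The untreated sources together contribute 10^(70.7/10) = 1.175e+07, i.e. 70.70 dB.
To meet 90.2 dB overall, the treated hydraulic press may contribute at most 10^(90.2/10) − 1.175e+07 = 1.035e+09, i.e. 90.15 dB.
So the hydraulic press must be reduced from 98.8 to 90.15 dB: IL = 8.65 dB.

8.6 dB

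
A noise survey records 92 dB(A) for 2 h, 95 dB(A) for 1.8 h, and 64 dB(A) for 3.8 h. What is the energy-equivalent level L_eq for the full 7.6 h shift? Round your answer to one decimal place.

90.7 dB(A)

L_eq = 10·log₁₀[(1/T)·Σ tᵢ·10^(Lᵢ/10)] with T = 7.6 h.
Σ tᵢ·10^(Lᵢ/10) = 2·10^(92/10) + 1.8·10^(95/10) + 3.8·10^(64/10) = 8.871e+09.
L_eq = 10·log₁₀(8.871e+09/7.6) = 90.67 dB(A).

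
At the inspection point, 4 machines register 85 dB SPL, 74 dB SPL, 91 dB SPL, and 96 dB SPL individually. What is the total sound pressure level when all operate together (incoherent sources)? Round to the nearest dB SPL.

For uncorrelated sources the intensities add, so convert each level to linear form, sum, and take 10·log₁₀ of the total.
Σ 10^(L/10) = 10^(85/10) + 10^(74/10) + 10^(91/10) + 10^(96/10) = 5.581e+09.
L_total = 10·log₁₀(5.581e+09) = 97.47 dB SPL.

97 dB SPL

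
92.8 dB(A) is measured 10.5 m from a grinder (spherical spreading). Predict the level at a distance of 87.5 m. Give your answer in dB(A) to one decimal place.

For a point source, L₂ = L₁ − 20·log₁₀(r₂/r₁).
L₂ = 92.8 − 20·log₁₀(87.5/10.5) = 92.8 − 18.416 = 74.38 dB(A).

74.4 dB(A)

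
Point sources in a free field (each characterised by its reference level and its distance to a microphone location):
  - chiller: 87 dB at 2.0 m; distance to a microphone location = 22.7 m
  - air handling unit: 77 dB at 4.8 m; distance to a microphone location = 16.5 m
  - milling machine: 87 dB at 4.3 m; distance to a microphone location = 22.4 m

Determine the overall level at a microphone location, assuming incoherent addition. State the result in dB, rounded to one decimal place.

Propagate each source to the receiver with L = L_ref − 20·log₁₀(r/r_ref), then add intensities.
chiller: 87 − 20·log₁₀(22.7/2.0) = 87 − 21.10 = 65.90 dB.
air handling unit: 77 − 20·log₁₀(16.5/4.8) = 77 − 10.72 = 66.28 dB.
milling machine: 87 − 20·log₁₀(22.4/4.3) = 87 − 14.34 = 72.66 dB.
Σ 10^(L/10) = 2.660e+07 → L_total = 10·log₁₀(2.660e+07) = 74.25 dB.

74.2 dB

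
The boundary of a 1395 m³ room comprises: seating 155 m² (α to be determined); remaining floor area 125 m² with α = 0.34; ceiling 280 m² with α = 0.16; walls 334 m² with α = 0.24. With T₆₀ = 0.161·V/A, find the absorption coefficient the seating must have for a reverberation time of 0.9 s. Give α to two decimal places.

0.53

Required total absorption A = 0.161·1395/0.9 = 249.55 m².
Absorption from the other surfaces = 125·0.34 + 280·0.16 + 334·0.24 = 167.46 m², so the seating must supply 82.09 m² over 155 m².
α = 82.09/155 = 0.530.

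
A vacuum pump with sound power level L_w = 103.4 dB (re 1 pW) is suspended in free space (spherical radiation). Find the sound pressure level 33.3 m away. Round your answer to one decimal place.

L_p = L_w − 10·log₁₀(4π·r²) with r = 33.3 m.
4π·r² = 1.393e+04 m², 10·log₁₀ of that is 41.441 dB.
L_p = 103.4 − 41.441 = 61.96 dB.

62.0 dB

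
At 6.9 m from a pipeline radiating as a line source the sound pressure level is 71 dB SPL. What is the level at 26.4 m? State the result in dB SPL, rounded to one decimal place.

65.2 dB SPL

For a line source, L₂ = L₁ − 10·log₁₀(r₂/r₁).
L₂ = 71 − 10·log₁₀(26.4/6.9) = 71 − 5.828 = 65.17 dB SPL.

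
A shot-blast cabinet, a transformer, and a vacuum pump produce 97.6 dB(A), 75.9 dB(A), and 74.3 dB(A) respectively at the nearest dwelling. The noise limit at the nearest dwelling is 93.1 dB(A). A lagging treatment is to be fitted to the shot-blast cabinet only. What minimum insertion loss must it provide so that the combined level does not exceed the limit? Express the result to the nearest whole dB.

5 dB

Fixed contribution from the other sources: Σ 10^(L/10) = 10^(75.9/10) + 10^(74.3/10) = 6.582e+07 (78.18 dB(A)).
The limit corresponds to 10^(93.1/10) = 2.042e+09; subtracting the fixed part leaves 1.976e+09 for the shot-blast cabinet, i.e. 92.96 dB(A).
Required insertion loss = 97.6 − 92.96 = 4.64 dB.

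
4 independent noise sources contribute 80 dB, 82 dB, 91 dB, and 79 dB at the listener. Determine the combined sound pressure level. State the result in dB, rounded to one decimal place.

Incoherent sources combine by intensity addition: L_total = 10·log₁₀(Σ 10^(L_i/10)).
Σ 10^(L/10) = 10^(80/10) + 10^(82/10) + 10^(91/10) + 10^(79/10) = 1.597e+09.
L_total = 10·log₁₀(1.597e+09) = 92.03 dB.

92.0 dB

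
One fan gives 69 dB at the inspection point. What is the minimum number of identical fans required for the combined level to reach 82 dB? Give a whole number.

20

N identical sources give L₁ + 10·log₁₀ N, so require 10·log₁₀ N ≥ 82 − 69 = 13.0 dB.
N ≥ 10^(13.0/10) = 19.953, so N = 20.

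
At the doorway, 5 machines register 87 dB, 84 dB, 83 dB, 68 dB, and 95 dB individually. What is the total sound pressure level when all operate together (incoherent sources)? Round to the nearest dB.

Incoherent sources combine by intensity addition: L_total = 10·log₁₀(Σ 10^(L_i/10)).
Σ 10^(L/10) = 10^(87/10) + 10^(84/10) + 10^(83/10) + 10^(68/10) + 10^(95/10) = 4.120e+09.
L_total = 10·log₁₀(4.120e+09) = 96.15 dB.

96 dB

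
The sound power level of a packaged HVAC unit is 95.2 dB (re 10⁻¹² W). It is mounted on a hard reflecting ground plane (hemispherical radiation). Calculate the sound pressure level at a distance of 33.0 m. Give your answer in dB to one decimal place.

56.8 dB

Free-field hemispherical radiation: L_p = L_w − 10·log₁₀(2π·r²), r = 33.0 m.
2π·r² = 6842 m², 10·log₁₀ of that is 38.352 dB.
L_p = 95.2 − 38.352 = 56.85 dB.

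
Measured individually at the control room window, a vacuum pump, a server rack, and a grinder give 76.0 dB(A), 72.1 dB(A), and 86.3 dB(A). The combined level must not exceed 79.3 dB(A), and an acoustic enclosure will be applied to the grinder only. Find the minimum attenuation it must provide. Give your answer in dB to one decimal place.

Fixed contribution from the other sources: Σ 10^(L/10) = 10^(76.0/10) + 10^(72.1/10) = 5.603e+07 (77.48 dB(A)).
The limit corresponds to 10^(79.3/10) = 8.511e+07; subtracting the fixed part leaves 2.908e+07 for the grinder, i.e. 74.64 dB(A).
So the grinder must be reduced from 86.3 to 74.64 dB(A): IL = 11.66 dB.

11.7 dB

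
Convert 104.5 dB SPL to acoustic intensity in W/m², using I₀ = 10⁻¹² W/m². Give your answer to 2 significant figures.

0.028 W/m²

L = 10·log₁₀(I/I₀) ⇒ I = I₀·10^(L/10) = 10⁻¹² × 10^10.45.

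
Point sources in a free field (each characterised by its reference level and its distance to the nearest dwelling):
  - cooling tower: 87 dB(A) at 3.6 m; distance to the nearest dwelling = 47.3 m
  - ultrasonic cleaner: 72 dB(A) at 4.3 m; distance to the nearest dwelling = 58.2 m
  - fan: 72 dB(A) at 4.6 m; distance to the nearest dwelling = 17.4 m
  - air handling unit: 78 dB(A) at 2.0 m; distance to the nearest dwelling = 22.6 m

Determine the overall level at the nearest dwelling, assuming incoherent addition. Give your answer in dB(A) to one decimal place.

Propagate each source to the receiver with L = L_ref − 20·log₁₀(r/r_ref), then add intensities.
cooling tower: 87 − 20·log₁₀(47.3/3.6) = 87 − 22.37 = 64.63 dB(A).
ultrasonic cleaner: 72 − 20·log₁₀(58.2/4.3) = 72 − 22.63 = 49.37 dB(A).
fan: 72 − 20·log₁₀(17.4/4.6) = 72 − 11.56 = 60.44 dB(A).
air handling unit: 78 − 20·log₁₀(22.6/2.0) = 78 − 21.06 = 56.94 dB(A).
Σ 10^(L/10) = 4.592e+06 → L_total = 10·log₁₀(4.592e+06) = 66.62 dB(A).

66.6 dB(A)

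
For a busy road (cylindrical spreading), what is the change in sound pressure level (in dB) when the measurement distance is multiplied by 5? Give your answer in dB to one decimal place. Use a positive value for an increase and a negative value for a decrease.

-7.0 dB

Line-source spreading: ΔL = −10·log₁₀(r₂/r₁).
ΔL = −10·log₁₀(5) = -6.99 dB.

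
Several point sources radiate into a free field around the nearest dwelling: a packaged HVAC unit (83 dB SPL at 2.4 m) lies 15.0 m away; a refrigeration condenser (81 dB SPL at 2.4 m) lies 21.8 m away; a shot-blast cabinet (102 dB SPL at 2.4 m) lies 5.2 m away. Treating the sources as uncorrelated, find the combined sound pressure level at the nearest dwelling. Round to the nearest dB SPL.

Apply inverse-square spreading to bring every level to the receiver, then sum 10^(L/10).
packaged HVAC unit: 83 − 20·log₁₀(15.0/2.4) = 83 − 15.92 = 67.08 dB SPL.
refrigeration condenser: 81 − 20·log₁₀(21.8/2.4) = 81 − 19.16 = 61.84 dB SPL.
shot-blast cabinet: 102 − 20·log₁₀(5.2/2.4) = 102 − 6.72 = 95.28 dB SPL.
Σ 10^(L/10) = 3.383e+09 → L_total = 10·log₁₀(3.383e+09) = 95.29 dB SPL.

95 dB SPL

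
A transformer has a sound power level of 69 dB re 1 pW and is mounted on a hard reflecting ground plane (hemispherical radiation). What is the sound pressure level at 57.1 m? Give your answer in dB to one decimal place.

25.9 dB

Free-field hemispherical radiation: L_p = L_w − 10·log₁₀(2π·r²), r = 57.1 m.
2π·r² = 2.049e+04 m², 10·log₁₀ of that is 43.115 dB.
L_p = 69 − 43.115 = 25.89 dB.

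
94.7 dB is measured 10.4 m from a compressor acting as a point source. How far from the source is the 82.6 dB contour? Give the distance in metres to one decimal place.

The 12.1 dB drop corresponds to a distance ratio of 10^(12.1/20) for a point source.
r₂ = 10.4·10^((94.7−82.6)/20) = 10.4·10^(12.1/20) = 41.88 m.

41.9 m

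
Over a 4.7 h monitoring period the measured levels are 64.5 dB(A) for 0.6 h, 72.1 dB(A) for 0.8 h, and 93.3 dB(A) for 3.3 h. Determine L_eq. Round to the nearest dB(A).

92 dB(A)

L_eq = 10·log₁₀[(1/T)·Σ tᵢ·10^(Lᵢ/10)] with T = 4.7 h.
Σ tᵢ·10^(Lᵢ/10) = 0.6·10^(64.5/10) + 0.8·10^(72.1/10) + 3.3·10^(93.3/10) = 7.070e+09.
L_eq = 10·log₁₀(7.070e+09/4.7) = 91.77 dB(A).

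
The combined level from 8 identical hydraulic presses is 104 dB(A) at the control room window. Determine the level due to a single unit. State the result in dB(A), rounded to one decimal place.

Dividing the total intensity by 8 lowers the level by 10·log₁₀ 8 = 9.031 dB: L₁ = 104 − 9.031.

95.0 dB(A)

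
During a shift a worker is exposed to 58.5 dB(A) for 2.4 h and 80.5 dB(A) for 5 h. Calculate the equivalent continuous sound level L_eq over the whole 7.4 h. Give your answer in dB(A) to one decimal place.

L_eq = 10·log₁₀[(1/T)·Σ tᵢ·10^(Lᵢ/10)] with T = 7.4 h.
Σ tᵢ·10^(Lᵢ/10) = 2.4·10^(58.5/10) + 5·10^(80.5/10) = 5.627e+08.
L_eq = 10·log₁₀(5.627e+08/7.4) = 78.81 dB(A).

78.8 dB(A)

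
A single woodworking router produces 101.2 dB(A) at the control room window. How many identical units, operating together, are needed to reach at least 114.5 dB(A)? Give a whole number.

Need L₁ + 10·log₁₀ N ≥ 114.5, i.e. log₁₀ N ≥ 1.33.
N ≥ 10^(13.3/10) = 21.380, so N = 22.

22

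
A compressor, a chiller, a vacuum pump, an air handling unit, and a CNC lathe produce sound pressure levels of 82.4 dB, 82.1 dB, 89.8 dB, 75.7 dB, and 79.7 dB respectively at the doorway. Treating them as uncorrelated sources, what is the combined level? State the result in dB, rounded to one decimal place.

91.5 dB

Incoherent sources combine by intensity addition: L_total = 10·log₁₀(Σ 10^(L_i/10)).
Σ 10^(L/10) = 10^(82.4/10) + 10^(82.1/10) + 10^(89.8/10) + 10^(75.7/10) + 10^(79.7/10) = 1.421e+09.
L_total = 10·log₁₀(1.421e+09) = 91.53 dB.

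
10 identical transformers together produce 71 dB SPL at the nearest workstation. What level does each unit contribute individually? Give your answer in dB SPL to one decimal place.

Dividing the total intensity by 10 lowers the level by 10·log₁₀ 10 = 10.000 dB: L₁ = 71 − 10.000.

61.0 dB SPL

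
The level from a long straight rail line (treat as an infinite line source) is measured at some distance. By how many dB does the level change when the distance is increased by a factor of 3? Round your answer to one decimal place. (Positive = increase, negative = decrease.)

-4.8 dB

Line-source spreading: ΔL = −10·log₁₀(r₂/r₁).
ΔL = −10·log₁₀(3) = -4.77 dB.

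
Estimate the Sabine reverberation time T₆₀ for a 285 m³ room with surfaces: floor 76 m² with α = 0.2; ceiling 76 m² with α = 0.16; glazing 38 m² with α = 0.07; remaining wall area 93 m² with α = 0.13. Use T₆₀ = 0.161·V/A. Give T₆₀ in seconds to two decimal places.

Total absorption A = 76·0.2 + 76·0.16 + 38·0.07 + 93·0.13 = 42.11 m² sabins.
T₆₀ = 0.161 × 285 / 42.11 = 1.090 s.

1.09 s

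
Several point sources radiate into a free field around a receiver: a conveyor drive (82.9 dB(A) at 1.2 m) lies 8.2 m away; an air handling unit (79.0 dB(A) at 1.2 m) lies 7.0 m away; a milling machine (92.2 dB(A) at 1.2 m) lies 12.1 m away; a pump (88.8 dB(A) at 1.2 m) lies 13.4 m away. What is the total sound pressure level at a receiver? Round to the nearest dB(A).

75 dB(A)

Propagate each source to the receiver with L = L_ref − 20·log₁₀(r/r_ref), then add intensities.
conveyor drive: 82.9 − 20·log₁₀(8.2/1.2) = 82.9 − 16.69 = 66.21 dB(A).
air handling unit: 79.0 − 20·log₁₀(7.0/1.2) = 79.0 − 15.32 = 63.68 dB(A).
milling machine: 92.2 − 20·log₁₀(12.1/1.2) = 92.2 − 20.07 = 72.13 dB(A).
pump: 88.8 − 20·log₁₀(13.4/1.2) = 88.8 − 20.96 = 67.84 dB(A).
Σ 10^(L/10) = 2.892e+07 → L_total = 10·log₁₀(2.892e+07) = 74.61 dB(A).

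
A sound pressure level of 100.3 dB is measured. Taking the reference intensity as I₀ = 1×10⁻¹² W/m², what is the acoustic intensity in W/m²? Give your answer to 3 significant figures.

L = 10·log₁₀(I/I₀) ⇒ I = I₀·10^(L/10) = 10⁻¹² × 10^10.03.

0.0107 W/m²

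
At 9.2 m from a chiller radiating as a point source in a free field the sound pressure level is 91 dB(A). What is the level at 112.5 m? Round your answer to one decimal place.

69.3 dB(A)

Spherical spreading from a point source gives a 20·log₁₀(r₂/r₁) drop.
L₂ = 91 − 20·log₁₀(112.5/9.2) = 91 − 21.747 = 69.25 dB(A).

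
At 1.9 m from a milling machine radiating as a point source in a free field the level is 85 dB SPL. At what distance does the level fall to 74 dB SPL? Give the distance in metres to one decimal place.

The 11.0 dB drop corresponds to a distance ratio of 10^(11.0/20) for a point source.
r₂ = 1.9·10^((85−74)/20) = 1.9·10^(11.0/20) = 6.74 m.

6.7 m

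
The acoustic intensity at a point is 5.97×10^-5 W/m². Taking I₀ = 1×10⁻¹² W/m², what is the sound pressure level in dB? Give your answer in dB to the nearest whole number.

78 dB

Dividing by I₀ shifts the exponent by 12: I/I₀ = 5.97×10^7.
L = 10·(0.7760 + 7) = 77.76 dB.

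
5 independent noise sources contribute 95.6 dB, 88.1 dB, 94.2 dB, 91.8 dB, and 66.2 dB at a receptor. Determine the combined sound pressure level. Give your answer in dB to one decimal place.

Incoherent sources combine by intensity addition: L_total = 10·log₁₀(Σ 10^(L_i/10)).
Σ 10^(L/10) = 10^(95.6/10) + 10^(88.1/10) + 10^(94.2/10) + 10^(91.8/10) + 10^(66.2/10) = 8.424e+09.
L_total = 10·log₁₀(8.424e+09) = 99.26 dB.

99.3 dB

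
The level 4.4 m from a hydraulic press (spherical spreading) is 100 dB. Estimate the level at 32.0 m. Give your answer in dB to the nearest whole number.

Spherical spreading from a point source gives a 20·log₁₀(r₂/r₁) drop.
L₂ = 100 − 20·log₁₀(32.0/4.4) = 100 − 17.234 = 82.77 dB.

83 dB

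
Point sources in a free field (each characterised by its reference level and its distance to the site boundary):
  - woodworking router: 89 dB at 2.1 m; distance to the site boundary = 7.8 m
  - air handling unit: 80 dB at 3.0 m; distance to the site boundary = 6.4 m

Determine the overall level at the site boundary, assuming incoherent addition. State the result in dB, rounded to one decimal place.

79.0 dB

Propagate each source to the receiver with L = L_ref − 20·log₁₀(r/r_ref), then add intensities.
woodworking router: 89 − 20·log₁₀(7.8/2.1) = 89 − 11.40 = 77.60 dB.
air handling unit: 80 − 20·log₁₀(6.4/3.0) = 80 − 6.58 = 73.42 dB.
Σ 10^(L/10) = 7.955e+07 → L_total = 10·log₁₀(7.955e+07) = 79.01 dB.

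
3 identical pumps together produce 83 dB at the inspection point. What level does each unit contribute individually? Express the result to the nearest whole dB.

78 dB

Dividing the total intensity by 3 lowers the level by 10·log₁₀ 3 = 4.771 dB: L₁ = 83 − 4.771.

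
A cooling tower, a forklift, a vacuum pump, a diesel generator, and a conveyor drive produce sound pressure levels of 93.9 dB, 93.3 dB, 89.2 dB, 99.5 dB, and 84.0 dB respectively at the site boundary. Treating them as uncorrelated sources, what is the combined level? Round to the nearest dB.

Incoherent sources combine by intensity addition: L_total = 10·log₁₀(Σ 10^(L_i/10)).
Σ 10^(L/10) = 10^(93.9/10) + 10^(93.3/10) + 10^(89.2/10) + 10^(99.5/10) + 10^(84.0/10) = 1.459e+10.
L_total = 10·log₁₀(1.459e+10) = 101.64 dB.

102 dB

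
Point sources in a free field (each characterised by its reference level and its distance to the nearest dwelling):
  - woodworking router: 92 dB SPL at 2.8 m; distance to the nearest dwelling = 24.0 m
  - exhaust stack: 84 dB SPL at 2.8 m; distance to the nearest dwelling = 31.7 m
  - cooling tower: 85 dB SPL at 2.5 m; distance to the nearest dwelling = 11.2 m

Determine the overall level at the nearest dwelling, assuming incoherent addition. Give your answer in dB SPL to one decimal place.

First find each source's level at the receiver (point-source: −20·log₁₀(r/r_ref)), then combine on an intensity basis.
woodworking router: 92 − 20·log₁₀(24.0/2.8) = 92 − 18.66 = 73.34 dB SPL.
exhaust stack: 84 − 20·log₁₀(31.7/2.8) = 84 − 21.08 = 62.92 dB SPL.
cooling tower: 85 − 20·log₁₀(11.2/2.5) = 85 − 13.03 = 71.97 dB SPL.
Σ 10^(L/10) = 3.929e+07 → L_total = 10·log₁₀(3.929e+07) = 75.94 dB SPL.

75.9 dB SPL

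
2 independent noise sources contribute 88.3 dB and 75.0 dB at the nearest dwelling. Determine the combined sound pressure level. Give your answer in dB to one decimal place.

88.5 dB

Incoherent sources combine by intensity addition: L_total = 10·log₁₀(Σ 10^(L_i/10)).
Σ 10^(L/10) = 10^(88.3/10) + 10^(75.0/10) = 7.077e+08.
L_total = 10·log₁₀(7.077e+08) = 88.50 dB.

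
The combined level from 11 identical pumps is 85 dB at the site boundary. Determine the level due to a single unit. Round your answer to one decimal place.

74.6 dB

11 equal contributions raise the level by 10·log₁₀ 11 = 10.414 dB, so each unit alone gives 85 − 10.414.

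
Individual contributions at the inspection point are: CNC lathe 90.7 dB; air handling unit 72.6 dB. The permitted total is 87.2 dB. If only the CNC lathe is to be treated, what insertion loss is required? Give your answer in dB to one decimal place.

3.7 dB

Fixed contribution from the other source: Σ 10^(L/10) = 10^(72.6/10) = 1.820e+07 (72.60 dB).
The limit corresponds to 10^(87.2/10) = 5.248e+08; subtracting the fixed part leaves 5.066e+08 for the CNC lathe, i.e. 87.05 dB.
So the CNC lathe must be reduced from 90.7 to 87.05 dB: IL = 3.65 dB.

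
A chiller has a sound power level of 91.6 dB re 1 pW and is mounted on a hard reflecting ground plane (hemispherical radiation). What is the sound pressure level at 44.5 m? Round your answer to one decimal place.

50.7 dB

The power spreads over a hemisphere of area 2π·r², so L_p = L_w − 10·log₁₀(2π·r²).
2π·r² = 1.244e+04 m², 10·log₁₀ of that is 40.949 dB.
L_p = 91.6 − 40.949 = 50.65 dB.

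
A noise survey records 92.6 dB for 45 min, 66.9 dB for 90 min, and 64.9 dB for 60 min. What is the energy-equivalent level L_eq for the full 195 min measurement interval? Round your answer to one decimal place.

Weight each interval's intensity by its duration and average over T = 195 min:
Σ tᵢ·10^(Lᵢ/10) = 45·10^(92.6/10) + 90·10^(66.9/10) + 60·10^(64.9/10) = 8.251e+10.
L_eq = 10·log₁₀(8.251e+10/195) = 86.26 dB.

86.3 dB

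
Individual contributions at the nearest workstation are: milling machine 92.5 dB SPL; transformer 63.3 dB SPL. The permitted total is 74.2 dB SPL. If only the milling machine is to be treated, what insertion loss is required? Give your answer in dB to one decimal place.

The untreated sources together contribute 10^(63.3/10) = 2.138e+06, i.e. 63.30 dB SPL.
The limit corresponds to 10^(74.2/10) = 2.630e+07; subtracting the fixed part leaves 2.416e+07 for the milling machine, i.e. 73.83 dB SPL.
So the milling machine must be reduced from 92.5 to 73.83 dB SPL: IL = 18.67 dB.

18.7 dB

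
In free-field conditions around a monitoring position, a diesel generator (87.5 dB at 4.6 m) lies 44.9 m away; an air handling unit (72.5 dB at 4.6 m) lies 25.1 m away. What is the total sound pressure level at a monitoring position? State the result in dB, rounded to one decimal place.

68.1 dB

Propagate each source to the receiver with L = L_ref − 20·log₁₀(r/r_ref), then add intensities.
diesel generator: 87.5 − 20·log₁₀(44.9/4.6) = 87.5 − 19.79 = 67.71 dB.
air handling unit: 72.5 − 20·log₁₀(25.1/4.6) = 72.5 − 14.74 = 57.76 dB.
Σ 10^(L/10) = 6.500e+06 → L_total = 10·log₁₀(6.500e+06) = 68.13 dB.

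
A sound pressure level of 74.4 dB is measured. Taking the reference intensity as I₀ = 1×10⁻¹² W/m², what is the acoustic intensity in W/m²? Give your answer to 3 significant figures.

2.75e-05 W/m²

I/I₀ = 10^(74.4/10) = 2.754e+07, so I = 2.754e+07 × 10⁻¹² W/m².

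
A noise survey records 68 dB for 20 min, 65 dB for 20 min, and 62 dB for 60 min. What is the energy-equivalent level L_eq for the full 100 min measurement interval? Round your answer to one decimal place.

Weight each interval's intensity by its duration and average over T = 100 min:
Σ tᵢ·10^(Lᵢ/10) = 20·10^(68/10) + 20·10^(65/10) + 60·10^(62/10) = 2.845e+08.
L_eq = 10·log₁₀(2.845e+08/100) = 64.54 dB.

64.5 dB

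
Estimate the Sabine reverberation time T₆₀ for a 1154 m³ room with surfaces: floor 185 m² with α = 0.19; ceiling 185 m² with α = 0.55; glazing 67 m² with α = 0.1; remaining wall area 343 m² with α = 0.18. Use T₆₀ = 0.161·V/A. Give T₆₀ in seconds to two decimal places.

Total absorption A = 185·0.19 + 185·0.55 + 67·0.1 + 343·0.18 = 205.34 m² sabins.
T₆₀ = 0.161·V/A = 0.161·1154/205.34 = 0.905 s.

0.90 s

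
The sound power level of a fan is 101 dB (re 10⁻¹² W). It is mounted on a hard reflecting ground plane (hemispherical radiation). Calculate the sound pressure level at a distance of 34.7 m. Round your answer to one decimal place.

62.2 dB

Free-field hemispherical radiation: L_p = L_w − 10·log₁₀(2π·r²), r = 34.7 m.
2π·r² = 7566 m², 10·log₁₀ of that is 38.788 dB.
L_p = 101 − 38.788 = 62.21 dB.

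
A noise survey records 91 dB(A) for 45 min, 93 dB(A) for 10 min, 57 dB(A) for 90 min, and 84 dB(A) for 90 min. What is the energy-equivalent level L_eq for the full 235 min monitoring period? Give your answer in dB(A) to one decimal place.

86.3 dB(A)

L_eq = 10·log₁₀[(1/T)·Σ tᵢ·10^(Lᵢ/10)] with T = 235 min.
Σ tᵢ·10^(Lᵢ/10) = 45·10^(91/10) + 10·10^(93/10) + 90·10^(57/10) + 90·10^(84/10) = 9.926e+10.
L_eq = 10·log₁₀(9.926e+10/235) = 86.26 dB(A).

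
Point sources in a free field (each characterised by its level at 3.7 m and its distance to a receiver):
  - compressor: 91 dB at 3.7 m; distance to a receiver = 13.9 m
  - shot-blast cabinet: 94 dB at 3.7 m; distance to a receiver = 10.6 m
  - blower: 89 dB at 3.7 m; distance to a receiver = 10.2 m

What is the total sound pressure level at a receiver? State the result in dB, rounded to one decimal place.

Propagate each source to the receiver with L = L_ref − 20·log₁₀(r/r_ref), then add intensities.
compressor: 91 − 20·log₁₀(13.9/3.7) = 91 − 11.50 = 79.50 dB.
shot-blast cabinet: 94 − 20·log₁₀(10.6/3.7) = 94 − 9.14 = 84.86 dB.
blower: 89 − 20·log₁₀(10.2/3.7) = 89 − 8.81 = 80.19 dB.
Σ 10^(L/10) = 4.998e+08 → L_total = 10·log₁₀(4.998e+08) = 86.99 dB.

87.0 dB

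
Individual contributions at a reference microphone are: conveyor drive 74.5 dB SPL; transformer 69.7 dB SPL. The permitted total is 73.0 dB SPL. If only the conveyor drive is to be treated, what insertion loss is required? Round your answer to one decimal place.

4.2 dB

The untreated sources together contribute 10^(69.7/10) = 9.333e+06, i.e. 69.70 dB SPL.
To meet 73.0 dB SPL overall, the treated conveyor drive may contribute at most 10^(73.0/10) − 9.333e+06 = 1.062e+07, i.e. 70.26 dB SPL.
Required insertion loss = 74.5 − 70.26 = 4.24 dB.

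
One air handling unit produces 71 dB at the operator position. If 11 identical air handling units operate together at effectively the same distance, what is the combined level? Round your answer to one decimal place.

N identical incoherent sources raise the level by 10·log₁₀ N.
L_total = 71 + 10·log₁₀(11) = 71 + 10.414 = 81.41 dB.

81.4 dB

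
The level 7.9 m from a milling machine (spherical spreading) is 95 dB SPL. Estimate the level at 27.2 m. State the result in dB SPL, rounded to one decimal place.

84.3 dB SPL

For a point source, L₂ = L₁ − 20·log₁₀(r₂/r₁).
L₂ = 95 − 20·log₁₀(27.2/7.9) = 95 − 10.739 = 84.26 dB SPL.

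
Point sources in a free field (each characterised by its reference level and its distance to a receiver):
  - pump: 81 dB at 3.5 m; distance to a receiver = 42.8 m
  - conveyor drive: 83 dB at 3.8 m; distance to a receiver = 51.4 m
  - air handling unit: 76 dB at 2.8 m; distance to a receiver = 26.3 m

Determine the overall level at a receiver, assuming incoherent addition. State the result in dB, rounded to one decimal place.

63.8 dB

First find each source's level at the receiver (point-source: −20·log₁₀(r/r_ref)), then combine on an intensity basis.
pump: 81 − 20·log₁₀(42.8/3.5) = 81 − 21.75 = 59.25 dB.
conveyor drive: 83 − 20·log₁₀(51.4/3.8) = 83 − 22.62 = 60.38 dB.
air handling unit: 76 − 20·log₁₀(26.3/2.8) = 76 − 19.46 = 56.54 dB.
Σ 10^(L/10) = 2.384e+06 → L_total = 10·log₁₀(2.384e+06) = 63.77 dB.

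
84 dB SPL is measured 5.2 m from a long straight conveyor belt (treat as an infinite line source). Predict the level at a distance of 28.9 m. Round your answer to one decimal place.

76.6 dB SPL

For a line source, L₂ = L₁ − 10·log₁₀(r₂/r₁).
L₂ = 84 − 10·log₁₀(28.9/5.2) = 84 − 7.449 = 76.55 dB SPL.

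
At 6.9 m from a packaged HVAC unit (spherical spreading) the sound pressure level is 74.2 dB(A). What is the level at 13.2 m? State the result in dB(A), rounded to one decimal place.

For a point source, L₂ = L₁ − 20·log₁₀(r₂/r₁).
L₂ = 74.2 − 20·log₁₀(13.2/6.9) = 74.2 − 5.634 = 68.57 dB(A).

68.6 dB(A)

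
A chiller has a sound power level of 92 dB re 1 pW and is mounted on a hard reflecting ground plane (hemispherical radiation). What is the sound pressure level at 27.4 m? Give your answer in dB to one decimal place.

L_p = L_w − 10·log₁₀(2π·r²) with r = 27.4 m.
2π·r² = 4717 m², 10·log₁₀ of that is 36.737 dB.
L_p = 92 − 36.737 = 55.26 dB.

55.3 dB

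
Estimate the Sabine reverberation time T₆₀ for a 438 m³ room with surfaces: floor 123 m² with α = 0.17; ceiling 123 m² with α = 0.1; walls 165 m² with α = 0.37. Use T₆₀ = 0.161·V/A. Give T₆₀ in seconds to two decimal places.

A = Σ Sᵢαᵢ = 123·0.17 + 123·0.1 + 165·0.37 = 94.26 m².
T₆₀ = 0.161·V/A = 0.161·438/94.26 = 0.748 s.

0.75 s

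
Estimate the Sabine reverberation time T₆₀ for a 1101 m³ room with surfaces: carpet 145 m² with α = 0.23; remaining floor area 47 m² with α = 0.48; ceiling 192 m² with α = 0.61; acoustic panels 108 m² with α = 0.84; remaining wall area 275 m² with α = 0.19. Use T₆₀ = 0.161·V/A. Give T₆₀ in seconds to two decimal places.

A = Σ Sᵢαᵢ = 145·0.23 + 47·0.48 + 192·0.61 + 108·0.84 + 275·0.19 = 316.00 m².
T₆₀ = 0.161 × 1101 / 316.00 = 0.561 s.

0.56 s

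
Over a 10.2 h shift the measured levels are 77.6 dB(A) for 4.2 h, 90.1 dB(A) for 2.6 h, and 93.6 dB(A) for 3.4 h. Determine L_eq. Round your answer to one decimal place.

90.2 dB(A)

Weight each interval's intensity by its duration and average over T = 10.2 h:
Σ tᵢ·10^(Lᵢ/10) = 4.2·10^(77.6/10) + 2.6·10^(90.1/10) + 3.4·10^(93.6/10) = 1.069e+10.
L_eq = 10·log₁₀(1.069e+10/10.2) = 90.20 dB(A).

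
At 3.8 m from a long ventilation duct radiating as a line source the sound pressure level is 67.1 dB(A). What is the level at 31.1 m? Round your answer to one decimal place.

For a line source, L₂ = L₁ − 10·log₁₀(r₂/r₁).
L₂ = 67.1 − 10·log₁₀(31.1/3.8) = 67.1 − 9.130 = 57.97 dB(A).

58.0 dB(A)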